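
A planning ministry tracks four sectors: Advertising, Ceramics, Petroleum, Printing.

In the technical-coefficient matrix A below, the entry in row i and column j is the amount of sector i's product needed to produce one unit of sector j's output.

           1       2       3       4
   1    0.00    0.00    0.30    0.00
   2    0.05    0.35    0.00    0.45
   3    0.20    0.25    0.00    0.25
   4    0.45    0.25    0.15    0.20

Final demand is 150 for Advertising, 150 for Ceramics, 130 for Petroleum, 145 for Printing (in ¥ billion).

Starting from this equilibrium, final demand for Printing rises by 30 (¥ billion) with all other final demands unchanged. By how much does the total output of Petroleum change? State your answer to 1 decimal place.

I − A =
  [   1.00     0.00    -0.30     0.00]
  [  -0.05     0.65     0.00    -0.45]
  [  -0.20    -0.25     1.00    -0.25]
  [  -0.45    -0.25    -0.15     0.80]
Compute the cofactors C_ij = (−1)^(i+j)·(3×3 minor ij) of I−A; the adjugate is their transpose:
adj(I−A) = Cᵀ =
  [ 0.366250   0.078750   0.122250   0.082500]
  [ 0.254125   0.680750   0.140250   0.426750]
  [ 0.218375   0.262500   0.407500   0.275000]
  [ 0.326375   0.306250   0.189000   0.607250]
det(I−A) = Σ_j (I−A)_1j·C_1j = (1.00)(0.366250) + (0.00)(0.254125) + (-0.30)(0.218375) + (0.00)(0.326375) = 0.3007375
(I − A)⁻¹ = adj(I−A) / det(I−A) ≈
  [   1.2178     0.2619     0.4065     0.2743]
  [   0.8450     2.2636     0.4664     1.4190]
  [   0.7261     0.8729     1.3550     0.9144]
  [   1.0852     1.0183     0.6285     2.0192]
Δx = (I − A)⁻¹ Δd with Δd having +30 in the Printing component and 0 elsewhere.
So Δx_3 = L_34 · (+30), where L_34 = adj(I−A)_34 / det(I−A) = 0.275000 / 0.3007375.
Δx_3 = 0.275000 × (+30) / 0.3007375 = 8.25 / 0.3007375 ≈ 27.4.

Δx_3 = 27.4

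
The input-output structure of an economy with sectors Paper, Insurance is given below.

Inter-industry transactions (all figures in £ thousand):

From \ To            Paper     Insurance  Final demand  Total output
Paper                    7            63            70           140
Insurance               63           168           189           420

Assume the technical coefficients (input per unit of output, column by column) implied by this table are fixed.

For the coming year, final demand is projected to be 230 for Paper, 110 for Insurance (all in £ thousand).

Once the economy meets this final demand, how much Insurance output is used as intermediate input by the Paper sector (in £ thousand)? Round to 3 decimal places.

Technical coefficients a_ij = z_ij / X_j:
  a_PP = 7/140 = 0.05, a_IP = 63/140 = 0.45
  a_PI = 63/420 = 0.15, a_II = 168/420 = 0.40
I − A =
  [   0.95    -0.15]
  [  -0.45     0.60]
det(I−A) = (0.95)(0.60) − (-0.15)(-0.45) = 0.5025
adj(I−A) = [[0.60, 0.15], [0.45, 0.95]]
(I − A)⁻¹ = adj(I−A) / det(I−A) ≈
  [   1.1940     0.2985]
  [   0.8955     1.8905]
First solve x = (I − A)⁻¹ d = adj(I−A)·d / det(I−A); in particular x_P = (0.60·230 + 0.15·110) / 0.5025 = 154.50 / 0.5025 ≈ 307.46269.
Intermediate flow from I to P: z_IP = a_IP · x_P = 0.45 × 154.50 / 0.5025 = 69.525 / 0.5025 ≈ 138.358.

z_IP = 138.358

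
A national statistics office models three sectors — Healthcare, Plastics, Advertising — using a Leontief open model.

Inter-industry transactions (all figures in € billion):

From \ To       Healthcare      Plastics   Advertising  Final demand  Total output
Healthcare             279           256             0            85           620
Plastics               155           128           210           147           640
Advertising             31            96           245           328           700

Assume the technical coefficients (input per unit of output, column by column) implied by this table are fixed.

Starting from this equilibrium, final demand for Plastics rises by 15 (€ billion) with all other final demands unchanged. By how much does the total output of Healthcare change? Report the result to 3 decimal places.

Δx_H = 20.499

Technical coefficients a_ij = z_ij / X_j:
  a_HH = 279/620 = 0.45, a_PH = 155/620 = 0.25, a_AH = 31/620 = 0.05
  a_HP = 256/640 = 0.40, a_PP = 128/640 = 0.20, a_AP = 96/640 = 0.15
  a_HA = 0/700 = 0.00, a_PA = 210/700 = 0.30, a_AA = 245/700 = 0.35
I − A =
  [   0.55    -0.40     0.00]
  [  -0.25     0.80    -0.30]
  [  -0.05    -0.15     0.65]
Cofactors of I−A, C_ij = (−1)^(i+j)·(minor ij) (rows/columns in the sector order above):
  C_11 = (0.80)(0.65) − (-0.30)(-0.15) = 0.4750
  C_12 = −[(-0.25)(0.65) − (-0.30)(-0.05)] = 0.1775
  C_13 = (-0.25)(-0.15) − (0.80)(-0.05) = 0.0775
  C_21 = −[(-0.40)(0.65) − (0.00)(-0.15)] = 0.2600
  C_22 = (0.55)(0.65) − (0.00)(-0.05) = 0.3575
  C_23 = −[(0.55)(-0.15) − (-0.40)(-0.05)] = 0.1025
  C_31 = (-0.40)(-0.30) − (0.00)(0.80) = 0.1200
  C_32 = −[(0.55)(-0.30) − (0.00)(-0.25)] = 0.1650
  C_33 = (0.55)(0.80) − (-0.40)(-0.25) = 0.3400
det(I−A) = Σ_j (I−A)_1j·C_1j = (0.55)(0.4750) + (-0.40)(0.1775) + (0.00)(0.0775) = 0.19025
adj(I−A) = Cᵀ =
  [ 0.4750   0.2600   0.1200]
  [ 0.1775   0.3575   0.1650]
  [ 0.0775   0.1025   0.3400]
(I − A)⁻¹ = adj(I−A) / det(I−A) ≈
  [   2.4967     1.3666     0.6307]
  [   0.9330     1.8791     0.8673]
  [   0.4074     0.5388     1.7871]
Δx = (I − A)⁻¹ Δd with Δd having +15 in the Plastics component and 0 elsewhere.
So Δx_H = L_HP · (+15), where L_HP = adj(I−A)_HP / det(I−A) = 0.2600 / 0.19025.
Δx_H = 0.2600 × (+15) / 0.19025 = 3.90 / 0.19025 ≈ 20.499.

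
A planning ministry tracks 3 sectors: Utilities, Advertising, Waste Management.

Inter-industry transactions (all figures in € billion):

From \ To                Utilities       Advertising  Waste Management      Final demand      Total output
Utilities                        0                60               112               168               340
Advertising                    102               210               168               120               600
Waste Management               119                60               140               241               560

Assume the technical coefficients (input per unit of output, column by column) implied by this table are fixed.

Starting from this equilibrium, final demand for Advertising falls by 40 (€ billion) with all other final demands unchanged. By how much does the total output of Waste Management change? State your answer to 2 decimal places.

Technical coefficients a_ij = z_ij / X_j:
  a_11 = 0/340 = 0.00, a_21 = 102/340 = 0.30, a_31 = 119/340 = 0.35
  a_12 = 60/600 = 0.10, a_22 = 210/600 = 0.35, a_32 = 60/600 = 0.10
  a_13 = 112/560 = 0.20, a_23 = 168/560 = 0.30, a_33 = 140/560 = 0.25
I − A =
  [   1.00    -0.10    -0.20]
  [  -0.30     0.65    -0.30]
  [  -0.35    -0.10     0.75]
Cofactors of I−A, C_ij = (−1)^(i+j)·(minor ij) (rows/columns in the sector order above):
  C_11 = (0.65)(0.75) − (-0.30)(-0.10) = 0.4575
  C_12 = −[(-0.30)(0.75) − (-0.30)(-0.35)] = 0.3300
  C_13 = (-0.30)(-0.10) − (0.65)(-0.35) = 0.2575
  C_21 = −[(-0.10)(0.75) − (-0.20)(-0.10)] = 0.0950
  C_22 = (1.00)(0.75) − (-0.20)(-0.35) = 0.6800
  C_23 = −[(1.00)(-0.10) − (-0.10)(-0.35)] = 0.1350
  C_31 = (-0.10)(-0.30) − (-0.20)(0.65) = 0.1600
  C_32 = −[(1.00)(-0.30) − (-0.20)(-0.30)] = 0.3600
  C_33 = (1.00)(0.65) − (-0.10)(-0.30) = 0.6200
det(I−A) = Σ_j (I−A)_1j·C_1j = (1.00)(0.4575) + (-0.10)(0.3300) + (-0.20)(0.2575) = 0.3730
adj(I−A) = Cᵀ =
  [ 0.4575   0.0950   0.1600]
  [ 0.3300   0.6800   0.3600]
  [ 0.2575   0.1350   0.6200]
(I − A)⁻¹ = adj(I−A) / det(I−A) ≈
  [   1.2265     0.2547     0.4290]
  [   0.8847     1.8231     0.9651]
  [   0.6903     0.3619     1.6622]
Δx = (I − A)⁻¹ Δd with Δd having -40 in the Advertising component and 0 elsewhere.
So Δx_3 = L_32 · (-40), where L_32 = adj(I−A)_32 / det(I−A) = 0.1350 / 0.3730.
Δx_3 = 0.1350 × (-40) / 0.3730 = -5.40 / 0.3730 ≈ -14.48.

Δx_3 = -14.48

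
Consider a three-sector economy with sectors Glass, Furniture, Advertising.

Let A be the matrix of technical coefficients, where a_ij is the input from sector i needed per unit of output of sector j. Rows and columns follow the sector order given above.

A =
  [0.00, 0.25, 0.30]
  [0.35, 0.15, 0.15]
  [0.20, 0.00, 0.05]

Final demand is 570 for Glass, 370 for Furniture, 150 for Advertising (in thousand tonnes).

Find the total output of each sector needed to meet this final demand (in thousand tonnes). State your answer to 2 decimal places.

I − A =
  [   1.00    -0.25    -0.30]
  [  -0.35     0.85    -0.15]
  [  -0.20     0.00     0.95]
Cofactors of I−A, C_ij = (−1)^(i+j)·(minor ij) (rows/columns in the sector order above):
  C_11 = (0.85)(0.95) − (-0.15)(0.00) = 0.8075
  C_12 = −[(-0.35)(0.95) − (-0.15)(-0.20)] = 0.3625
  C_13 = (-0.35)(0.00) − (0.85)(-0.20) = 0.1700
  C_21 = −[(-0.25)(0.95) − (-0.30)(0.00)] = 0.2375
  C_22 = (1.00)(0.95) − (-0.30)(-0.20) = 0.8900
  C_23 = −[(1.00)(0.00) − (-0.25)(-0.20)] = 0.0500
  C_31 = (-0.25)(-0.15) − (-0.30)(0.85) = 0.2925
  C_32 = −[(1.00)(-0.15) − (-0.30)(-0.35)] = 0.2550
  C_33 = (1.00)(0.85) − (-0.25)(-0.35) = 0.7625
det(I−A) = Σ_j (I−A)_1j·C_1j = (1.00)(0.8075) + (-0.25)(0.3625) + (-0.30)(0.1700) = 0.665875
adj(I−A) = Cᵀ =
  [ 0.8075   0.2375   0.2925]
  [ 0.3625   0.8900   0.2550]
  [ 0.1700   0.0500   0.7625]
(I − A)⁻¹ = adj(I−A) / det(I−A) ≈
  [   1.2127     0.3567     0.4393]
  [   0.5444     1.3366     0.3830]
  [   0.2553     0.0751     1.1451]
x = (I − A)⁻¹ d = adj(I−A)·d / det(I−A), with det(I−A) = 0.665875:
  x_G = (0.8075·570 + 0.2375·370 + 0.2925·150) / 0.665875 = 592.025 / 0.665875 ≈ 889.09
  x_F = (0.3625·570 + 0.8900·370 + 0.2550·150) / 0.665875 = 574.175 / 0.665875 ≈ 862.29
  x_A = (0.1700·570 + 0.0500·370 + 0.7625·150) / 0.665875 = 229.775 / 0.665875 ≈ 345.07

x_G = 889.09, x_F = 862.29, x_A = 345.07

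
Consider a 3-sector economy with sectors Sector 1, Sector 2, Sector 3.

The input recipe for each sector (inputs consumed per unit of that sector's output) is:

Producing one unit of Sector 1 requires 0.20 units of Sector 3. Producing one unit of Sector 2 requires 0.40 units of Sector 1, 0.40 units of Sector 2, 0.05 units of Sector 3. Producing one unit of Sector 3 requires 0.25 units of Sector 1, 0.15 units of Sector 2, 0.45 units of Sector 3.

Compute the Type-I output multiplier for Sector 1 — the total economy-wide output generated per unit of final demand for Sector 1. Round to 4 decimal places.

I − A =
  [   1.00    -0.40    -0.25]
  [   0.00     0.60    -0.15]
  [  -0.20    -0.05     0.55]
Cofactors of I−A, C_ij = (−1)^(i+j)·(minor ij) (rows/columns in the sector order above):
  C_11 = (0.60)(0.55) − (-0.15)(-0.05) = 0.3225
  C_12 = −[(0.00)(0.55) − (-0.15)(-0.20)] = 0.0300
  C_13 = (0.00)(-0.05) − (0.60)(-0.20) = 0.1200
  C_21 = −[(-0.40)(0.55) − (-0.25)(-0.05)] = 0.2325
  C_22 = (1.00)(0.55) − (-0.25)(-0.20) = 0.5000
  C_23 = −[(1.00)(-0.05) − (-0.40)(-0.20)] = 0.1300
  C_31 = (-0.40)(-0.15) − (-0.25)(0.60) = 0.2100
  C_32 = −[(1.00)(-0.15) − (-0.25)(0.00)] = 0.1500
  C_33 = (1.00)(0.60) − (-0.40)(0.00) = 0.6000
det(I−A) = Σ_j (I−A)_1j·C_1j = (1.00)(0.3225) + (-0.40)(0.0300) + (-0.25)(0.1200) = 0.2805
adj(I−A) = Cᵀ =
  [ 0.3225   0.2325   0.2100]
  [ 0.0300   0.5000   0.1500]
  [ 0.1200   0.1300   0.6000]
(I − A)⁻¹ = adj(I−A) / det(I−A) ≈
  [   1.14973     0.82888     0.74866]
  [   0.10695     1.78253     0.53476]
  [   0.42781     0.46346     2.13904]
The output multiplier for sector j is the column-j sum of the Leontief inverse (I − A)⁻¹ = adj(I−A) / det(I−A).
Column 1 of adj(I−A): (0.3225, 0.0300, 0.1200); det(I−A) = 0.2805.
m_1 = (0.3225 + 0.0300 + 0.1200) / 0.2805 = 0.4725 / 0.2805 ≈ 1.6845.

m_1 = 1.6845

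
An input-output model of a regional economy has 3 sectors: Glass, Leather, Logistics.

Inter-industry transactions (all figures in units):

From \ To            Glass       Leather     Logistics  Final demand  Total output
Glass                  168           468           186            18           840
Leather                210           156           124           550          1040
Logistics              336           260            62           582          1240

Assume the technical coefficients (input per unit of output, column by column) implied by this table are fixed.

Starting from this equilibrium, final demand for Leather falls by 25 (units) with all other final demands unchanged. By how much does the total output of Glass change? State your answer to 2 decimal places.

Technical coefficients a_ij = z_ij / X_j:
  a_11 = 168/840 = 0.20, a_21 = 210/840 = 0.25, a_31 = 336/840 = 0.40
  a_12 = 468/1040 = 0.45, a_22 = 156/1040 = 0.15, a_32 = 260/1040 = 0.25
  a_13 = 186/1240 = 0.15, a_23 = 124/1240 = 0.10, a_33 = 62/1240 = 0.05
I − A =
  [   0.80    -0.45    -0.15]
  [  -0.25     0.85    -0.10]
  [  -0.40    -0.25     0.95]
Cofactors of I−A, C_ij = (−1)^(i+j)·(minor ij) (rows/columns in the sector order above):
  C_11 = (0.85)(0.95) − (-0.10)(-0.25) = 0.7825
  C_12 = −[(-0.25)(0.95) − (-0.10)(-0.40)] = 0.2775
  C_13 = (-0.25)(-0.25) − (0.85)(-0.40) = 0.4025
  C_21 = −[(-0.45)(0.95) − (-0.15)(-0.25)] = 0.4650
  C_22 = (0.80)(0.95) − (-0.15)(-0.40) = 0.7000
  C_23 = −[(0.80)(-0.25) − (-0.45)(-0.40)] = 0.3800
  C_31 = (-0.45)(-0.10) − (-0.15)(0.85) = 0.1725
  C_32 = −[(0.80)(-0.10) − (-0.15)(-0.25)] = 0.1175
  C_33 = (0.80)(0.85) − (-0.45)(-0.25) = 0.5675
det(I−A) = Σ_j (I−A)_1j·C_1j = (0.80)(0.7825) + (-0.45)(0.2775) + (-0.15)(0.4025) = 0.44075
adj(I−A) = Cᵀ =
  [ 0.7825   0.4650   0.1725]
  [ 0.2775   0.7000   0.1175]
  [ 0.4025   0.3800   0.5675]
(I − A)⁻¹ = adj(I−A) / det(I−A) ≈
  [   1.7754     1.0550     0.3914]
  [   0.6296     1.5882     0.2666]
  [   0.9132     0.8622     1.2876]
Δx = (I − A)⁻¹ Δd with Δd having -25 in the Leather component and 0 elsewhere.
So Δx_1 = L_12 · (-25), where L_12 = adj(I−A)_12 / det(I−A) = 0.4650 / 0.44075.
Δx_1 = 0.4650 × (-25) / 0.44075 = -11.625 / 0.44075 ≈ -26.38.

Δx_1 = -26.38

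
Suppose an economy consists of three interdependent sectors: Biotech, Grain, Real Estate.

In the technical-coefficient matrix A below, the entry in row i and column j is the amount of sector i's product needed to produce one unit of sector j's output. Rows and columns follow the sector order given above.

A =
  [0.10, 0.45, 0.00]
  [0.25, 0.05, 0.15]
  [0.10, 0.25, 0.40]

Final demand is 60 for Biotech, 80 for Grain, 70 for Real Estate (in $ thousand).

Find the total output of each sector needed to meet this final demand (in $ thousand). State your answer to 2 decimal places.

x_B = 143.89, x_G = 154.44, x_R = 205.00

I − A =
  [   0.90    -0.45     0.00]
  [  -0.25     0.95    -0.15]
  [  -0.10    -0.25     0.60]
Cofactors of I−A, C_ij = (−1)^(i+j)·(minor ij) (rows/columns in the sector order above):
  C_11 = (0.95)(0.60) − (-0.15)(-0.25) = 0.5325
  C_12 = −[(-0.25)(0.60) − (-0.15)(-0.10)] = 0.1650
  C_13 = (-0.25)(-0.25) − (0.95)(-0.10) = 0.1575
  C_21 = −[(-0.45)(0.60) − (0.00)(-0.25)] = 0.2700
  C_22 = (0.90)(0.60) − (0.00)(-0.10) = 0.5400
  C_23 = −[(0.90)(-0.25) − (-0.45)(-0.10)] = 0.2700
  C_31 = (-0.45)(-0.15) − (0.00)(0.95) = 0.0675
  C_32 = −[(0.90)(-0.15) − (0.00)(-0.25)] = 0.1350
  C_33 = (0.90)(0.95) − (-0.45)(-0.25) = 0.7425
det(I−A) = Σ_j (I−A)_1j·C_1j = (0.90)(0.5325) + (-0.45)(0.1650) + (0.00)(0.1575) = 0.4050
adj(I−A) = Cᵀ =
  [ 0.5325   0.2700   0.0675]
  [ 0.1650   0.5400   0.1350]
  [ 0.1575   0.2700   0.7425]
(I − A)⁻¹ = adj(I−A) / det(I−A) ≈
  [   1.3148     0.6667     0.1667]
  [   0.4074     1.3333     0.3333]
  [   0.3889     0.6667     1.8333]
x = (I − A)⁻¹ d = adj(I−A)·d / det(I−A), with det(I−A) = 0.4050:
  x_B = (0.5325·60 + 0.2700·80 + 0.0675·70) / 0.4050 = 58.275 / 0.4050 ≈ 143.89
  x_G = (0.1650·60 + 0.5400·80 + 0.1350·70) / 0.4050 = 62.55 / 0.4050 ≈ 154.44
  x_R = (0.1575·60 + 0.2700·80 + 0.7425·70) / 0.4050 = 83.025 / 0.4050 = 205.00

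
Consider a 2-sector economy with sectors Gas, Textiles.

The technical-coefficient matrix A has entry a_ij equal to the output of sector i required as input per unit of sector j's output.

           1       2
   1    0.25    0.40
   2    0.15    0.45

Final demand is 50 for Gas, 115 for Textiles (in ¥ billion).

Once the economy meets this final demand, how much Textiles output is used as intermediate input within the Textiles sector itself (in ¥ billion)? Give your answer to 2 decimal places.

I − A =
  [   0.75    -0.40]
  [  -0.15     0.55]
det(I−A) = (0.75)(0.55) − (-0.40)(-0.15) = 0.3525
adj(I−A) = [[0.55, 0.40], [0.15, 0.75]]
(I − A)⁻¹ = adj(I−A) / det(I−A) ≈
  [   1.5603     1.1348]
  [   0.4255     2.1277]
First solve x = (I − A)⁻¹ d = adj(I−A)·d / det(I−A); in particular x_2 = (0.15·50 + 0.75·115) / 0.3525 = 93.75 / 0.3525 ≈ 265.9574.
Intermediate flow from 2 to 2: z_22 = a_22 · x_2 = 0.45 × 93.75 / 0.3525 = 42.1875 / 0.3525 ≈ 119.68.

z_22 = 119.68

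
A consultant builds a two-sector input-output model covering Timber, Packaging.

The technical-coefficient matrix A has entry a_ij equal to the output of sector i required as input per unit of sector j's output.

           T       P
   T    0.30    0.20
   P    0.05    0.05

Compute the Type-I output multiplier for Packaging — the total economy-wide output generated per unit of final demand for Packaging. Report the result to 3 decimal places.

m_P = 1.374

I − A =
  [   0.70    -0.20]
  [  -0.05     0.95]
det(I−A) = (0.70)(0.95) − (-0.20)(-0.05) = 0.6550
adj(I−A) = [[0.95, 0.20], [0.05, 0.70]]
(I − A)⁻¹ = adj(I−A) / det(I−A) ≈
  [   1.4504     0.3053]
  [   0.0763     1.0687]
The output multiplier for sector j is the column-j sum of the Leontief inverse (I − A)⁻¹ = adj(I−A) / det(I−A).
Column P of adj(I−A): (0.20, 0.70); det(I−A) = 0.6550.
m_P = (0.20 + 0.70) / 0.6550 = 0.90 / 0.6550 ≈ 1.374.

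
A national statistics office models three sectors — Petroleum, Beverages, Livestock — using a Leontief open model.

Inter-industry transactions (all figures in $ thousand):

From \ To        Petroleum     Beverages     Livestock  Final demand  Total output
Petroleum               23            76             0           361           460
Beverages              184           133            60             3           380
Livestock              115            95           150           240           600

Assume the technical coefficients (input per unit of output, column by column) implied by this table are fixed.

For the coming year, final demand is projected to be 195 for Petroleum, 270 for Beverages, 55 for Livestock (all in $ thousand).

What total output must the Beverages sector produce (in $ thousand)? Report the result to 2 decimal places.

x_2 = 697.10

Technical coefficients a_ij = z_ij / X_j:
  a_11 = 23/460 = 0.05, a_21 = 184/460 = 0.40, a_31 = 115/460 = 0.25
  a_12 = 76/380 = 0.20, a_22 = 133/380 = 0.35, a_32 = 95/380 = 0.25
  a_13 = 0/600 = 0.00, a_23 = 60/600 = 0.10, a_33 = 150/600 = 0.25
I − A =
  [   0.95    -0.20     0.00]
  [  -0.40     0.65    -0.10]
  [  -0.25    -0.25     0.75]
Cofactors of I−A, C_ij = (−1)^(i+j)·(minor ij) (rows/columns in the sector order above):
  C_11 = (0.65)(0.75) − (-0.10)(-0.25) = 0.4625
  C_12 = −[(-0.40)(0.75) − (-0.10)(-0.25)] = 0.3250
  C_13 = (-0.40)(-0.25) − (0.65)(-0.25) = 0.2625
  C_21 = −[(-0.20)(0.75) − (0.00)(-0.25)] = 0.1500
  C_22 = (0.95)(0.75) − (0.00)(-0.25) = 0.7125
  C_23 = −[(0.95)(-0.25) − (-0.20)(-0.25)] = 0.2875
  C_31 = (-0.20)(-0.10) − (0.00)(0.65) = 0.0200
  C_32 = −[(0.95)(-0.10) − (0.00)(-0.40)] = 0.0950
  C_33 = (0.95)(0.65) − (-0.20)(-0.40) = 0.5375
det(I−A) = Σ_j (I−A)_1j·C_1j = (0.95)(0.4625) + (-0.20)(0.3250) + (0.00)(0.2625) = 0.374375
adj(I−A) = Cᵀ =
  [ 0.4625   0.1500   0.0200]
  [ 0.3250   0.7125   0.0950]
  [ 0.2625   0.2875   0.5375]
(I − A)⁻¹ = adj(I−A) / det(I−A) ≈
  [   1.2354     0.4007     0.0534]
  [   0.8681     1.9032     0.2538]
  [   0.7012     0.7679     1.4357]
x = (I − A)⁻¹ d = adj(I−A)·d / det(I−A), with det(I−A) = 0.374375:
  x_1 = (0.4625·195 + 0.1500·270 + 0.0200·55) / 0.374375 = 131.7875 / 0.374375 ≈ 352.02
  x_2 = (0.3250·195 + 0.7125·270 + 0.0950·55) / 0.374375 = 260.975 / 0.374375 ≈ 697.10
  x_3 = (0.2625·195 + 0.2875·270 + 0.5375·55) / 0.374375 = 158.375 / 0.374375 ≈ 423.04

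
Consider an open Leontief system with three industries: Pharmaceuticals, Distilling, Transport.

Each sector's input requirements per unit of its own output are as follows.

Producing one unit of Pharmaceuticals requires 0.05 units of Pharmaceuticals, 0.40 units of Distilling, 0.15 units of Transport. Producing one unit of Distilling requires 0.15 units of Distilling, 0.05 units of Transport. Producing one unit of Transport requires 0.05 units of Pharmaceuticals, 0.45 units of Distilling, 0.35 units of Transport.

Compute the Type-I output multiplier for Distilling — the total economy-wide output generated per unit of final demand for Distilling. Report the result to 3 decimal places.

I − A =
  [   0.95     0.00    -0.05]
  [  -0.40     0.85    -0.45]
  [  -0.15    -0.05     0.65]
Cofactors of I−A, C_ij = (−1)^(i+j)·(minor ij) (rows/columns in the sector order above):
  C_11 = (0.85)(0.65) − (-0.45)(-0.05) = 0.5300
  C_12 = −[(-0.40)(0.65) − (-0.45)(-0.15)] = 0.3275
  C_13 = (-0.40)(-0.05) − (0.85)(-0.15) = 0.1475
  C_21 = −[(0.00)(0.65) − (-0.05)(-0.05)] = 0.0025
  C_22 = (0.95)(0.65) − (-0.05)(-0.15) = 0.6100
  C_23 = −[(0.95)(-0.05) − (0.00)(-0.15)] = 0.0475
  C_31 = (0.00)(-0.45) − (-0.05)(0.85) = 0.0425
  C_32 = −[(0.95)(-0.45) − (-0.05)(-0.40)] = 0.4475
  C_33 = (0.95)(0.85) − (0.00)(-0.40) = 0.8075
det(I−A) = Σ_j (I−A)_1j·C_1j = (0.95)(0.5300) + (0.00)(0.3275) + (-0.05)(0.1475) = 0.496125
adj(I−A) = Cᵀ =
  [ 0.5300   0.0025   0.0425]
  [ 0.3275   0.6100   0.4475]
  [ 0.1475   0.0475   0.8075]
(I − A)⁻¹ = adj(I−A) / det(I−A) ≈
  [   1.0683     0.0050     0.0857]
  [   0.6601     1.2295     0.9020]
  [   0.2973     0.0957     1.6276]
The output multiplier for sector j is the column-j sum of the Leontief inverse (I − A)⁻¹ = adj(I−A) / det(I−A).
Column D of adj(I−A): (0.0025, 0.6100, 0.0475); det(I−A) = 0.496125.
m_D = (0.0025 + 0.6100 + 0.0475) / 0.496125 = 0.66 / 0.496125 ≈ 1.330.

m_D = 1.330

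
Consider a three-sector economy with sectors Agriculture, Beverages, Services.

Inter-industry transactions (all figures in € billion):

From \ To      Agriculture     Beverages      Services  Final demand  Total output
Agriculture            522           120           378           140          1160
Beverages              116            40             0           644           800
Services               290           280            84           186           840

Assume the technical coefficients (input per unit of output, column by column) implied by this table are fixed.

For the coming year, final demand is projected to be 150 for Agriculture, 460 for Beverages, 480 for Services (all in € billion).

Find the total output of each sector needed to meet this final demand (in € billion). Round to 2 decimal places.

Technical coefficients a_ij = z_ij / X_j:
  a_AA = 522/1160 = 0.45, a_BA = 116/1160 = 0.10, a_SA = 290/1160 = 0.25
  a_AB = 120/800 = 0.15, a_BB = 40/800 = 0.05, a_SB = 280/800 = 0.35
  a_AS = 378/840 = 0.45, a_BS = 0/840 = 0.00, a_SS = 84/840 = 0.10
I − A =
  [   0.55    -0.15    -0.45]
  [  -0.10     0.95     0.00]
  [  -0.25    -0.35     0.90]
Cofactors of I−A, C_ij = (−1)^(i+j)·(minor ij) (rows/columns in the sector order above):
  C_11 = (0.95)(0.90) − (0.00)(-0.35) = 0.8550
  C_12 = −[(-0.10)(0.90) − (0.00)(-0.25)] = 0.0900
  C_13 = (-0.10)(-0.35) − (0.95)(-0.25) = 0.2725
  C_21 = −[(-0.15)(0.90) − (-0.45)(-0.35)] = 0.2925
  C_22 = (0.55)(0.90) − (-0.45)(-0.25) = 0.3825
  C_23 = −[(0.55)(-0.35) − (-0.15)(-0.25)] = 0.2300
  C_31 = (-0.15)(0.00) − (-0.45)(0.95) = 0.4275
  C_32 = −[(0.55)(0.00) − (-0.45)(-0.10)] = 0.0450
  C_33 = (0.55)(0.95) − (-0.15)(-0.10) = 0.5075
det(I−A) = Σ_j (I−A)_1j·C_1j = (0.55)(0.8550) + (-0.15)(0.0900) + (-0.45)(0.2725) = 0.334125
adj(I−A) = Cᵀ =
  [ 0.8550   0.2925   0.4275]
  [ 0.0900   0.3825   0.0450]
  [ 0.2725   0.2300   0.5075]
(I − A)⁻¹ = adj(I−A) / det(I−A) ≈
  [   2.5589     0.8754     1.2795]
  [   0.2694     1.1448     0.1347]
  [   0.8156     0.6884     1.5189]
x = (I − A)⁻¹ d = adj(I−A)·d / det(I−A), with det(I−A) = 0.334125:
  x_A = (0.8550·150 + 0.2925·460 + 0.4275·480) / 0.334125 = 468.00 / 0.334125 ≈ 1400.67
  x_B = (0.0900·150 + 0.3825·460 + 0.0450·480) / 0.334125 = 211.05 / 0.334125 ≈ 631.65
  x_S = (0.2725·150 + 0.2300·460 + 0.5075·480) / 0.334125 = 390.275 / 0.334125 ≈ 1168.05

x_A = 1400.67, x_B = 631.65, x_S = 1168.05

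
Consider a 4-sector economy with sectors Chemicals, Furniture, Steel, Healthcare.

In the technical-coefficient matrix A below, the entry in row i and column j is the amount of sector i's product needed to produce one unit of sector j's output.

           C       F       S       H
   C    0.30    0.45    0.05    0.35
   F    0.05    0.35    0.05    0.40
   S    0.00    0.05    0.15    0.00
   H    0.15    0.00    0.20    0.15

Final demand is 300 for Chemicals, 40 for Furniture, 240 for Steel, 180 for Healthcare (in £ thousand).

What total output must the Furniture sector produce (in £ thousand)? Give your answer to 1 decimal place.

I − A =
  [   0.70    -0.45    -0.05    -0.35]
  [  -0.05     0.65    -0.05    -0.40]
  [   0.00    -0.05     0.85     0.00]
  [  -0.15     0.00    -0.20     0.85]
Compute the cofactors C_ij = (−1)^(i+j)·(3×3 minor ij) of I−A; the adjugate is their transpose:
adj(I−A) = Cᵀ =
  [ 0.463500   0.330750   0.128250   0.346500]
  [ 0.087125   0.461125   0.091750   0.252875]
  [ 0.005125   0.027125   0.306500   0.014875]
  [ 0.083000   0.064750   0.094750   0.365750]
det(I−A) = Σ_j (I−A)_1j·C_1j = (0.70)(0.463500) + (-0.45)(0.087125) + (-0.05)(0.005125) + (-0.35)(0.083000) = 0.2559375
(I − A)⁻¹ = adj(I−A) / det(I−A) ≈
  [   1.8110     1.2923     0.5011     1.3538]
  [   0.3404     1.8017     0.3585     0.9880]
  [   0.0200     0.1060     1.1976     0.0581]
  [   0.3243     0.2530     0.3702     1.4291]
x = (I − A)⁻¹ d = adj(I−A)·d / det(I−A), with det(I−A) = 0.2559375:
  x_C = (0.463500·300 + 0.330750·40 + 0.128250·240 + 0.346500·180) / 0.2559375 = 245.43 / 0.2559375 ≈ 958.9
  x_F = (0.087125·300 + 0.461125·40 + 0.091750·240 + 0.252875·180) / 0.2559375 = 112.12 / 0.2559375 ≈ 438.1
  x_S = (0.005125·300 + 0.027125·40 + 0.306500·240 + 0.014875·180) / 0.2559375 = 78.86 / 0.2559375 ≈ 308.1
  x_H = (0.083000·300 + 0.064750·40 + 0.094750·240 + 0.365750·180) / 0.2559375 = 116.065 / 0.2559375 ≈ 453.5

x_F = 438.1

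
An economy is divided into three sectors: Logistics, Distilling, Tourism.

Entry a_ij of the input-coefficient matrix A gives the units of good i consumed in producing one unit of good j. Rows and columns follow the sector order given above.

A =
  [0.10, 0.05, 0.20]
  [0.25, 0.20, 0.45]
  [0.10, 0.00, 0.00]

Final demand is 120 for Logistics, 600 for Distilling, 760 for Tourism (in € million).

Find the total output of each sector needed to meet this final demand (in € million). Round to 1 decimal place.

x_1 = 384.0, x_2 = 1319.1, x_3 = 798.4

I − A =
  [   0.90    -0.05    -0.20]
  [  -0.25     0.80    -0.45]
  [  -0.10     0.00     1.00]
Cofactors of I−A, C_ij = (−1)^(i+j)·(minor ij) (rows/columns in the sector order above):
  C_11 = (0.80)(1.00) − (-0.45)(0.00) = 0.8000
  C_12 = −[(-0.25)(1.00) − (-0.45)(-0.10)] = 0.2950
  C_13 = (-0.25)(0.00) − (0.80)(-0.10) = 0.0800
  C_21 = −[(-0.05)(1.00) − (-0.20)(0.00)] = 0.0500
  C_22 = (0.90)(1.00) − (-0.20)(-0.10) = 0.8800
  C_23 = −[(0.90)(0.00) − (-0.05)(-0.10)] = 0.0050
  C_31 = (-0.05)(-0.45) − (-0.20)(0.80) = 0.1825
  C_32 = −[(0.90)(-0.45) − (-0.20)(-0.25)] = 0.4550
  C_33 = (0.90)(0.80) − (-0.05)(-0.25) = 0.7075
det(I−A) = Σ_j (I−A)_1j·C_1j = (0.90)(0.8000) + (-0.05)(0.2950) + (-0.20)(0.0800) = 0.68925
adj(I−A) = Cᵀ =
  [ 0.8000   0.0500   0.1825]
  [ 0.2950   0.8800   0.4550]
  [ 0.0800   0.0050   0.7075]
(I − A)⁻¹ = adj(I−A) / det(I−A) ≈
  [   1.1607     0.0725     0.2648]
  [   0.4280     1.2768     0.6601]
  [   0.1161     0.0073     1.0265]
x = (I − A)⁻¹ d = adj(I−A)·d / det(I−A), with det(I−A) = 0.68925:
  x_1 = (0.8000·120 + 0.0500·600 + 0.1825·760) / 0.68925 = 264.70 / 0.68925 ≈ 384.0
  x_2 = (0.2950·120 + 0.8800·600 + 0.4550·760) / 0.68925 = 909.20 / 0.68925 ≈ 1319.1
  x_3 = (0.0800·120 + 0.0050·600 + 0.7075·760) / 0.68925 = 550.30 / 0.68925 ≈ 798.4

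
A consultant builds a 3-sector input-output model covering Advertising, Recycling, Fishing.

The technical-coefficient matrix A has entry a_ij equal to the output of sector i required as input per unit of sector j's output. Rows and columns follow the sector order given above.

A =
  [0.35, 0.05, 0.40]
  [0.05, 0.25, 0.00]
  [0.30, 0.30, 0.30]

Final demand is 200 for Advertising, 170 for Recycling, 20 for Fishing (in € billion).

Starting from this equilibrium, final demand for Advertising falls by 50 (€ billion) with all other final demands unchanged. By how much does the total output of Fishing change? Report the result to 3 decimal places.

Δx_3 = -49.281

I − A =
  [   0.65    -0.05    -0.40]
  [  -0.05     0.75     0.00]
  [  -0.30    -0.30     0.70]
Cofactors of I−A, C_ij = (−1)^(i+j)·(minor ij) (rows/columns in the sector order above):
  C_11 = (0.75)(0.70) − (0.00)(-0.30) = 0.5250
  C_12 = −[(-0.05)(0.70) − (0.00)(-0.30)] = 0.0350
  C_13 = (-0.05)(-0.30) − (0.75)(-0.30) = 0.2400
  C_21 = −[(-0.05)(0.70) − (-0.40)(-0.30)] = 0.1550
  C_22 = (0.65)(0.70) − (-0.40)(-0.30) = 0.3350
  C_23 = −[(0.65)(-0.30) − (-0.05)(-0.30)] = 0.2100
  C_31 = (-0.05)(0.00) − (-0.40)(0.75) = 0.3000
  C_32 = −[(0.65)(0.00) − (-0.40)(-0.05)] = 0.0200
  C_33 = (0.65)(0.75) − (-0.05)(-0.05) = 0.4850
det(I−A) = Σ_j (I−A)_1j·C_1j = (0.65)(0.5250) + (-0.05)(0.0350) + (-0.40)(0.2400) = 0.2435
adj(I−A) = Cᵀ =
  [ 0.5250   0.1550   0.3000]
  [ 0.0350   0.3350   0.0200]
  [ 0.2400   0.2100   0.4850]
(I − A)⁻¹ = adj(I−A) / det(I−A) ≈
  [   2.1561     0.6366     1.2320]
  [   0.1437     1.3758     0.0821]
  [   0.9856     0.8624     1.9918]
Δx = (I − A)⁻¹ Δd with Δd having -50 in the Advertising component and 0 elsewhere.
So Δx_3 = L_31 · (-50), where L_31 = adj(I−A)_31 / det(I−A) = 0.2400 / 0.2435.
Δx_3 = 0.2400 × (-50) / 0.2435 = -12.00 / 0.2435 ≈ -49.281.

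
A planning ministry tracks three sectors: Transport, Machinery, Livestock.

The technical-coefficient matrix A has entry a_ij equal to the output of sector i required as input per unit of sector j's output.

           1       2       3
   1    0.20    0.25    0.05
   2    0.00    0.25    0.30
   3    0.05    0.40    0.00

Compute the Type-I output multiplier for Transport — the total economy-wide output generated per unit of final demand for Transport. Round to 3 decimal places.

m_1 = 1.369

I − A =
  [   0.80    -0.25    -0.05]
  [   0.00     0.75    -0.30]
  [  -0.05    -0.40     1.00]
Cofactors of I−A, C_ij = (−1)^(i+j)·(minor ij) (rows/columns in the sector order above):
  C_11 = (0.75)(1.00) − (-0.30)(-0.40) = 0.6300
  C_12 = −[(0.00)(1.00) − (-0.30)(-0.05)] = 0.0150
  C_13 = (0.00)(-0.40) − (0.75)(-0.05) = 0.0375
  C_21 = −[(-0.25)(1.00) − (-0.05)(-0.40)] = 0.2700
  C_22 = (0.80)(1.00) − (-0.05)(-0.05) = 0.7975
  C_23 = −[(0.80)(-0.40) − (-0.25)(-0.05)] = 0.3325
  C_31 = (-0.25)(-0.30) − (-0.05)(0.75) = 0.1125
  C_32 = −[(0.80)(-0.30) − (-0.05)(0.00)] = 0.2400
  C_33 = (0.80)(0.75) − (-0.25)(0.00) = 0.6000
det(I−A) = Σ_j (I−A)_1j·C_1j = (0.80)(0.6300) + (-0.25)(0.0150) + (-0.05)(0.0375) = 0.498375
adj(I−A) = Cᵀ =
  [ 0.6300   0.2700   0.1125]
  [ 0.0150   0.7975   0.2400]
  [ 0.0375   0.3325   0.6000]
(I − A)⁻¹ = adj(I−A) / det(I−A) ≈
  [   1.2641     0.5418     0.2257]
  [   0.0301     1.6002     0.4816]
  [   0.0752     0.6672     1.2039]
The output multiplier for sector j is the column-j sum of the Leontief inverse (I − A)⁻¹ = adj(I−A) / det(I−A).
Column 1 of adj(I−A): (0.6300, 0.0150, 0.0375); det(I−A) = 0.498375.
m_1 = (0.6300 + 0.0150 + 0.0375) / 0.498375 = 0.6825 / 0.498375 ≈ 1.369.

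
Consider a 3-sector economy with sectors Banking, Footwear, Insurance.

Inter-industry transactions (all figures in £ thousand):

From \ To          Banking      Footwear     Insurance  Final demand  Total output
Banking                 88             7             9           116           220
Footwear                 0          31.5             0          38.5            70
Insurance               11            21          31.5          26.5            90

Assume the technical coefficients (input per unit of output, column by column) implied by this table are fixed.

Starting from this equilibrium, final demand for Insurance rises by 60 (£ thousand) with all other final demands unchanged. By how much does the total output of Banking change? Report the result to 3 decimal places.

Technical coefficients a_ij = z_ij / X_j:
  a_11 = 88/220 = 0.40, a_21 = 0/220 = 0.00, a_31 = 11/220 = 0.05
  a_12 = 7/70 = 0.10, a_22 = 31.5/70 = 0.45, a_32 = 21/70 = 0.30
  a_13 = 9/90 = 0.10, a_23 = 0/90 = 0.00, a_33 = 31.5/90 = 0.35
I − A =
  [   0.60    -0.10    -0.10]
  [   0.00     0.55     0.00]
  [  -0.05    -0.30     0.65]
Cofactors of I−A, C_ij = (−1)^(i+j)·(minor ij) (rows/columns in the sector order above):
  C_11 = (0.55)(0.65) − (0.00)(-0.30) = 0.3575
  C_12 = −[(0.00)(0.65) − (0.00)(-0.05)] = 0.0000
  C_13 = (0.00)(-0.30) − (0.55)(-0.05) = 0.0275
  C_21 = −[(-0.10)(0.65) − (-0.10)(-0.30)] = 0.0950
  C_22 = (0.60)(0.65) − (-0.10)(-0.05) = 0.3850
  C_23 = −[(0.60)(-0.30) − (-0.10)(-0.05)] = 0.1850
  C_31 = (-0.10)(0.00) − (-0.10)(0.55) = 0.0550
  C_32 = −[(0.60)(0.00) − (-0.10)(0.00)] = 0.0000
  C_33 = (0.60)(0.55) − (-0.10)(0.00) = 0.3300
det(I−A) = Σ_j (I−A)_1j·C_1j = (0.60)(0.3575) + (-0.10)(0.0000) + (-0.10)(0.0275) = 0.21175
adj(I−A) = Cᵀ =
  [ 0.3575   0.0950   0.0550]
  [ 0.0000   0.3850   0.0000]
  [ 0.0275   0.1850   0.3300]
(I − A)⁻¹ = adj(I−A) / det(I−A) ≈
  [   1.6883     0.4486     0.2597]
  [   0.0000     1.8182     0.0000]
  [   0.1299     0.8737     1.5584]
Δx = (I − A)⁻¹ Δd with Δd having +60 in the Insurance component and 0 elsewhere.
So Δx_1 = L_13 · (+60), where L_13 = adj(I−A)_13 / det(I−A) = 0.0550 / 0.21175.
Δx_1 = 0.0550 × (+60) / 0.21175 = 3.30 / 0.21175 ≈ 15.584.

Δx_1 = 15.584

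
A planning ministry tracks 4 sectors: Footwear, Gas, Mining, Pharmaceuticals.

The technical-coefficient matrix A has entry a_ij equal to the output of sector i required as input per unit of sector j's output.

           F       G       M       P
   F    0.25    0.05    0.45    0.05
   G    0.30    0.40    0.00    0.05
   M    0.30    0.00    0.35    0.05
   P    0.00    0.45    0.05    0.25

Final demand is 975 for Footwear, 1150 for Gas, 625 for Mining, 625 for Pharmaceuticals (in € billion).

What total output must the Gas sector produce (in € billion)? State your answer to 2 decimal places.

x_G = 3942.93

I − A =
  [   0.75    -0.05    -0.45    -0.05]
  [  -0.30     0.60     0.00    -0.05]
  [  -0.30     0.00     0.65    -0.05]
  [   0.00    -0.45    -0.05     0.75]
Compute the cofactors C_ij = (−1)^(i+j)·(3×3 minor ij) of I−A; the adjugate is their transpose:
adj(I−A) = Cᵀ =
  [ 0.276375   0.049000   0.194000   0.034625]
  [ 0.146250   0.261750   0.103875   0.034125]
  [ 0.135000   0.034875   0.302625   0.031500]
  [ 0.096750   0.159375   0.082500   0.201750]
det(I−A) = Σ_j (I−A)_1j·C_1j = (0.75)(0.276375) + (-0.05)(0.146250) + (-0.45)(0.135000) + (-0.05)(0.096750) = 0.13438125
(I − A)⁻¹ = adj(I−A) / det(I−A) ≈
  [   2.0566     0.3646     1.4437     0.2577]
  [   1.0883     1.9478     0.7730     0.2539]
  [   1.0046     0.2595     2.2520     0.2344]
  [   0.7200     1.1860     0.6139     1.5013]
x = (I − A)⁻¹ d = adj(I−A)·d / det(I−A), with det(I−A) = 0.13438125:
  x_F = (0.276375·975 + 0.049000·1150 + 0.194000·625 + 0.034625·625) / 0.13438125 = 468.70625 / 0.13438125 ≈ 3487.88
  x_G = (0.146250·975 + 0.261750·1150 + 0.103875·625 + 0.034125·625) / 0.13438125 = 529.85625 / 0.13438125 ≈ 3942.93
  x_M = (0.135000·975 + 0.034875·1150 + 0.302625·625 + 0.031500·625) / 0.13438125 = 380.559375 / 0.13438125 ≈ 2831.94
  x_P = (0.096750·975 + 0.159375·1150 + 0.082500·625 + 0.201750·625) / 0.13438125 = 455.26875 / 0.13438125 ≈ 3387.89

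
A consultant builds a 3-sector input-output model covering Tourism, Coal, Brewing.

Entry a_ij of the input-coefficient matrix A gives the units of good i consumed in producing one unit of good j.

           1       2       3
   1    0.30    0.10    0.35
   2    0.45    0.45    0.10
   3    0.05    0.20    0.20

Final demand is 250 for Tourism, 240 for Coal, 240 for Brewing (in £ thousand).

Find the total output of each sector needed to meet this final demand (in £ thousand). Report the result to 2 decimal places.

x_1 = 876.26, x_2 = 1275.79, x_3 = 673.71

I − A =
  [   0.70    -0.10    -0.35]
  [  -0.45     0.55    -0.10]
  [  -0.05    -0.20     0.80]
Cofactors of I−A, C_ij = (−1)^(i+j)·(minor ij) (rows/columns in the sector order above):
  C_11 = (0.55)(0.80) − (-0.10)(-0.20) = 0.4200
  C_12 = −[(-0.45)(0.80) − (-0.10)(-0.05)] = 0.3650
  C_13 = (-0.45)(-0.20) − (0.55)(-0.05) = 0.1175
  C_21 = −[(-0.10)(0.80) − (-0.35)(-0.20)] = 0.1500
  C_22 = (0.70)(0.80) − (-0.35)(-0.05) = 0.5425
  C_23 = −[(0.70)(-0.20) − (-0.10)(-0.05)] = 0.1450
  C_31 = (-0.10)(-0.10) − (-0.35)(0.55) = 0.2025
  C_32 = −[(0.70)(-0.10) − (-0.35)(-0.45)] = 0.2275
  C_33 = (0.70)(0.55) − (-0.10)(-0.45) = 0.3400
det(I−A) = Σ_j (I−A)_1j·C_1j = (0.70)(0.4200) + (-0.10)(0.3650) + (-0.35)(0.1175) = 0.216375
adj(I−A) = Cᵀ =
  [ 0.4200   0.1500   0.2025]
  [ 0.3650   0.5425   0.2275]
  [ 0.1175   0.1450   0.3400]
(I − A)⁻¹ = adj(I−A) / det(I−A) ≈
  [   1.9411     0.6932     0.9359]
  [   1.6869     2.5072     1.0514]
  [   0.5430     0.6701     1.5713]
x = (I − A)⁻¹ d = adj(I−A)·d / det(I−A), with det(I−A) = 0.216375:
  x_1 = (0.4200·250 + 0.1500·240 + 0.2025·240) / 0.216375 = 189.60 / 0.216375 ≈ 876.26
  x_2 = (0.3650·250 + 0.5425·240 + 0.2275·240) / 0.216375 = 276.05 / 0.216375 ≈ 1275.79
  x_3 = (0.1175·250 + 0.1450·240 + 0.3400·240) / 0.216375 = 145.775 / 0.216375 ≈ 673.71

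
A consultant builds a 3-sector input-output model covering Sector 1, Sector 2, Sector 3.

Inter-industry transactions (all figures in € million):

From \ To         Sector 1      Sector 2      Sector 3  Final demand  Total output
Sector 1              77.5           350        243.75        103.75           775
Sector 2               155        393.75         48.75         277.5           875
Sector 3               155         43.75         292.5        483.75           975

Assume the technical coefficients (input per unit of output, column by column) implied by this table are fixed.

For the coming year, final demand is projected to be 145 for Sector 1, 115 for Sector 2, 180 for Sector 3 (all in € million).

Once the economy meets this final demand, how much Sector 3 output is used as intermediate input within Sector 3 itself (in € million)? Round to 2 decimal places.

z_33 = 125.63

Technical coefficients a_ij = z_ij / X_j:
  a_11 = 77.5/775 = 0.10, a_21 = 155/775 = 0.20, a_31 = 155/775 = 0.20
  a_12 = 350/875 = 0.40, a_22 = 393.75/875 = 0.45, a_32 = 43.75/875 = 0.05
  a_13 = 243.75/975 = 0.25, a_23 = 48.75/975 = 0.05, a_33 = 292.5/975 = 0.30
I − A =
  [   0.90    -0.40    -0.25]
  [  -0.20     0.55    -0.05]
  [  -0.20    -0.05     0.70]
Cofactors of I−A, C_ij = (−1)^(i+j)·(minor ij) (rows/columns in the sector order above):
  C_11 = (0.55)(0.70) − (-0.05)(-0.05) = 0.3825
  C_12 = −[(-0.20)(0.70) − (-0.05)(-0.20)] = 0.1500
  C_13 = (-0.20)(-0.05) − (0.55)(-0.20) = 0.1200
  C_21 = −[(-0.40)(0.70) − (-0.25)(-0.05)] = 0.2925
  C_22 = (0.90)(0.70) − (-0.25)(-0.20) = 0.5800
  C_23 = −[(0.90)(-0.05) − (-0.40)(-0.20)] = 0.1250
  C_31 = (-0.40)(-0.05) − (-0.25)(0.55) = 0.1575
  C_32 = −[(0.90)(-0.05) − (-0.25)(-0.20)] = 0.0950
  C_33 = (0.90)(0.55) − (-0.40)(-0.20) = 0.4150
det(I−A) = Σ_j (I−A)_1j·C_1j = (0.90)(0.3825) + (-0.40)(0.1500) + (-0.25)(0.1200) = 0.25425
adj(I−A) = Cᵀ =
  [ 0.3825   0.2925   0.1575]
  [ 0.1500   0.5800   0.0950]
  [ 0.1200   0.1250   0.4150]
(I − A)⁻¹ = adj(I−A) / det(I−A) ≈
  [   1.5044     1.1504     0.6195]
  [   0.5900     2.2812     0.3736]
  [   0.4720     0.4916     1.6323]
First solve x = (I − A)⁻¹ d = adj(I−A)·d / det(I−A); in particular x_3 = (0.1200·145 + 0.1250·115 + 0.4150·180) / 0.25425 = 106.475 / 0.25425 ≈ 418.7807.
Intermediate flow from 3 to 3: z_33 = a_33 · x_3 = 0.30 × 106.475 / 0.25425 = 31.9425 / 0.25425 ≈ 125.63.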